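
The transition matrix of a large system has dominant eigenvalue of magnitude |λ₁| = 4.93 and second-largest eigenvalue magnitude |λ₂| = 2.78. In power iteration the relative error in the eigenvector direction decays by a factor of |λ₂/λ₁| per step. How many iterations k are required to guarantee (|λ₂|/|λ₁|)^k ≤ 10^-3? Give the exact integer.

|λ₂/λ₁| = 2.78/4.93 = 0.56389
Need k ≥ ln(10^-3) / ln(0.56389) = -6.9078 / -0.5729 ≈ 12.058
Smallest integer k satisfying the bound: 13

13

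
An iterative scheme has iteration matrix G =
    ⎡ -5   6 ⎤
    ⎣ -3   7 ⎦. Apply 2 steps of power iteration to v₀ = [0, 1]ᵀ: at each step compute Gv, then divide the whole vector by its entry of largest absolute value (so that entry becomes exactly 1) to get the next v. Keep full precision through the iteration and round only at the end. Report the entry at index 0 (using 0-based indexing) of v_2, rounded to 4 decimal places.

0.3871

Gv0 = (6.00000, 7.00000); divide by 7.00000 → v1 = (0.85714, 1.00000)
Gv1 = (1.71429, 4.42857); divide by 4.42857 → v2 = (0.38710, 1.00000)
Requested entry of v2: 12/31 = 0.3871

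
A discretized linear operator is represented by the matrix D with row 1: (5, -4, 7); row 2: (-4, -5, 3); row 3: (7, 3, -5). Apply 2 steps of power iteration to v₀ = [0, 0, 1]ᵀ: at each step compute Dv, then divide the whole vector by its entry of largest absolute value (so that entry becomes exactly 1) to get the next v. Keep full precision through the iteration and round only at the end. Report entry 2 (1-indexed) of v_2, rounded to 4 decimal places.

-0.6988

Dv0 = (7.00000, 3.00000, -5.00000); divide by 7.00000 → v1 = (1.00000, 0.42857, -0.71429)
Dv1 = (-1.71429, -8.28571, 11.85714); divide by 11.85714 → v2 = (-0.14458, -0.69880, 1.00000)
Requested entry of v2: -58/83 = -0.6988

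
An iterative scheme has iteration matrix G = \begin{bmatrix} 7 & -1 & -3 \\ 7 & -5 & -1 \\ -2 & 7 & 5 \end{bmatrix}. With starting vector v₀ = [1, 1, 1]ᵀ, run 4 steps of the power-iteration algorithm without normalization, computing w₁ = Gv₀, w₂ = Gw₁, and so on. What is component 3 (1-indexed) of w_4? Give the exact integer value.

986

w1 = Gv₀ = (7·1 + (-1)·1 + (-3)·1; 7·1 + (-5)·1 + (-1)·1; (-2)·1 + 7·1 + 5·1) = (3, 1, 10)
w2 = Gw1 = (7·3 + (-1)·1 + (-3)·10; 7·3 + (-5)·1 + (-1)·10; (-2)·3 + 7·1 + 5·10) = (-10, 6, 51)
w3 = Gw2 = (-229, -151, 317)
w4 = Gw3 = (-2403, -1165, 986)
The requested component of w4 is 986.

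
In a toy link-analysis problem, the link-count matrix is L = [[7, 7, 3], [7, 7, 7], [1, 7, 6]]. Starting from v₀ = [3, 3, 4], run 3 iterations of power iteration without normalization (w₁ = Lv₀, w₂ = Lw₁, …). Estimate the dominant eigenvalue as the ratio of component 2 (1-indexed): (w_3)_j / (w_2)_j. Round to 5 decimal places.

w1 = Lv₀ = (7·3 + 7·3 + 3·4; 7·3 + 7·3 + 7·4; 1·3 + 7·3 + 6·4) = (54, 70, 48)
w2 = Lw1 = (7·54 + 7·70 + 3·48; 7·54 + 7·70 + 7·48; 1·54 + 7·70 + 6·48) = (1012, 1204, 832)
w3 = Lw2 = (18008, 21336, 14432)
Ratio at component: 21336 / 1204 = 17.72093

λ ≈ 17.72093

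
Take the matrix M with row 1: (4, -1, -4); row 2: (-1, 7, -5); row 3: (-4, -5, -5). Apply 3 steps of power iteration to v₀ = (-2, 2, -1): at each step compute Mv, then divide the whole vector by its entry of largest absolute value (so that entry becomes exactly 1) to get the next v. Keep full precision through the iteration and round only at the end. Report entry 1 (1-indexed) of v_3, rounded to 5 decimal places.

0.01198

Mv0 = (-6.000000, 21.000000, 3.000000); divide by 21.000000 → v1 = (-0.285714, 1.000000, 0.142857)
Mv1 = (-2.714286, 6.571429, -4.571429); divide by 6.571429 → v2 = (-0.413043, 1.000000, -0.695652)
Mv2 = (0.130435, 10.891304, 0.130435); divide by 10.891304 → v3 = (0.011976, 1.000000, 0.011976)
Requested entry of v3: 18/1503 = 0.01198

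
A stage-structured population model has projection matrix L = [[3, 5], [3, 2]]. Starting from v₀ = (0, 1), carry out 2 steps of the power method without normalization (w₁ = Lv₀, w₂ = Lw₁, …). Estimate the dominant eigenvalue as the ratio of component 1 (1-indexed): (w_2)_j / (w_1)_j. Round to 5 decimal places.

5.00000

w1 = Lv₀ = (5, 2)
w2 = Lw1 = (25, 19)
Ratio at component: 25 / 5 = 5.00000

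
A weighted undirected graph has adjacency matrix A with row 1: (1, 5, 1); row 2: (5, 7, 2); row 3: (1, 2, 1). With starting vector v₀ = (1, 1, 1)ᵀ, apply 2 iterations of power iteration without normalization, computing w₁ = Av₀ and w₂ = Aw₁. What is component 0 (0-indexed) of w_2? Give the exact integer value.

w1 = Av₀ = (1·1 + 5·1 + 1·1; 5·1 + 7·1 + 2·1; 1·1 + 2·1 + 1·1) = (7, 14, 4)
w2 = Aw1 = (1·7 + 5·14 + 1·4; 5·7 + 7·14 + 2·4; 1·7 + 2·14 + 1·4) = (81, 141, 39)
The requested component of w2 is 81.

81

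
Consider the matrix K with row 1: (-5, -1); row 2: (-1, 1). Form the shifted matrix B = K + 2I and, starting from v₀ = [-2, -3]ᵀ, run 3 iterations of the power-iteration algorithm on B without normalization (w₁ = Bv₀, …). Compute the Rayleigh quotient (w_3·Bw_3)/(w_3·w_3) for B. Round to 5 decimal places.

μ ≈ 0.23077

B = K + 2I has rows (-3, -1); (-1, 3)
w1 = Bv₀ = ((-3)·(-2) + (-1)·(-3); (-1)·(-2) + 3·(-3)) = (9, -7)
w2 = Bw1 = ((-3)·9 + (-1)·(-7); (-1)·9 + 3·(-7)) = (-20, -30)
w3 = Bw2 = (90, -70)
Bw3 = (-200, -300)
w3·Bw3 = 3000; w3·w3 = 13000; μ ≈ 3000/13000 = 0.23077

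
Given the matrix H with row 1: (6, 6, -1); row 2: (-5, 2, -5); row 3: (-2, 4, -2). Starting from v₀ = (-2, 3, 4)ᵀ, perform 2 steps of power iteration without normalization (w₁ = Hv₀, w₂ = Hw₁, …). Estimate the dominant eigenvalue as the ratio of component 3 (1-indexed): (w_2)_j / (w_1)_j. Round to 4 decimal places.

w1 = Hv₀ = (2, -4, 8)
w2 = Hw1 = (-20, -58, -36)
Ratio at component: -36 / 8 = -4.5000

λ ≈ -4.5000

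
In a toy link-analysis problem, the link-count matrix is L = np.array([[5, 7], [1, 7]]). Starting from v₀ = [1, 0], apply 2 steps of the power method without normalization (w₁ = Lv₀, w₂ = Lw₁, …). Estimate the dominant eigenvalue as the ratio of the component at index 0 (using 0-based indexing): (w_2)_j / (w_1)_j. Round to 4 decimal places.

w1 = Lv₀ = (5, 1)
w2 = Lw1 = (32, 12)
Ratio at component: 32 / 5 = 6.4000

6.4000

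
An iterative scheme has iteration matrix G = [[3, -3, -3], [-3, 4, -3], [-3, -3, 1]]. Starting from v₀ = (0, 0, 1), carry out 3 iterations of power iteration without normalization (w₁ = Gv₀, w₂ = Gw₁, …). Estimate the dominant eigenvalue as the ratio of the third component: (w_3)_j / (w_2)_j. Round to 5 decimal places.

λ ≈ 2.42105

w1 = Gv₀ = (3·0 + (-3)·0 + (-3)·1; (-3)·0 + 4·0 + (-3)·1; (-3)·0 + (-3)·0 + 1·1) = (-3, -3, 1)
w2 = Gw1 = (3·(-3) + (-3)·(-3) + (-3)·1; (-3)·(-3) + 4·(-3) + (-3)·1; (-3)·(-3) + (-3)·(-3) + 1·1) = (-3, -6, 19)
w3 = Gw2 = (-48, -72, 46)
Ratio at component: 46 / 19 = 2.42105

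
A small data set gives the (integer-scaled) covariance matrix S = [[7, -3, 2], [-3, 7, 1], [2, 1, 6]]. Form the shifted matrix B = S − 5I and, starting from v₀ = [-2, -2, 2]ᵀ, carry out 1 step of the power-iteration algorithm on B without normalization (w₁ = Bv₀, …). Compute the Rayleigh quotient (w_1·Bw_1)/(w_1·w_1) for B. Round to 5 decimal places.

μ ≈ -2.23529

B = S − 5I has rows (2, -3, 2); (-3, 2, 1); (2, 1, 1)
w1 = Bv₀ = (2·(-2) + (-3)·(-2) + 2·2; (-3)·(-2) + 2·(-2) + 1·2; 2·(-2) + 1·(-2) + 1·2) = (6, 4, -4)
Bw1 = (-8, -14, 12)
w1·Bw1 = -152; w1·w1 = 68; μ ≈ -152/68 = -2.23529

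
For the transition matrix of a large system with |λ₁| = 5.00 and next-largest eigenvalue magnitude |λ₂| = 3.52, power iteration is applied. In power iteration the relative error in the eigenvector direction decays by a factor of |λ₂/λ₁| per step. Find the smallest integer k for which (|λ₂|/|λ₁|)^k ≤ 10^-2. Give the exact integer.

14

|λ₂/λ₁| = 3.52/5.00 = 0.70400
Need k ≥ ln(10^-2) / ln(0.70400) = -4.6052 / -0.3510 ≈ 13.121
Smallest integer k satisfying the bound: 14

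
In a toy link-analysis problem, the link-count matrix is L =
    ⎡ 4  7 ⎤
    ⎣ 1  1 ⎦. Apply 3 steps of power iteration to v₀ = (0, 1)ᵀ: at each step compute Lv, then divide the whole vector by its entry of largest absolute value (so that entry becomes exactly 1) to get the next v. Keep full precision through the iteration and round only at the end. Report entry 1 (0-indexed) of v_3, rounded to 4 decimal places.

0.2194

Lv0 = (7.00000, 1.00000); divide by 7.00000 → v1 = (1.00000, 0.14286)
Lv1 = (5.00000, 1.14286); divide by 5.00000 → v2 = (1.00000, 0.22857)
Lv2 = (5.60000, 1.22857); divide by 5.60000 → v3 = (1.00000, 0.21939)
Requested entry of v3: 43/196 = 0.2194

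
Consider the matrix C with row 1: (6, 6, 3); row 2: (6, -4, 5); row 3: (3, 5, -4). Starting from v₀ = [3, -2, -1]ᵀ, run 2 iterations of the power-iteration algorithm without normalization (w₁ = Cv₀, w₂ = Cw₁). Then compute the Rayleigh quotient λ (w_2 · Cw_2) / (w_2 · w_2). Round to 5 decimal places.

w1 = Cv₀ = (3, 21, 3)
w2 = Cw1 = (153, -51, 102)
Cw2 = (918, 1632, -204)
w2·Cw2 = 153·918 + (-51)·1632 + 102·(-204) = 36414; w2·w2 = 153·153 + (-51)·(-51) + 102·102 = 36414
λ ≈ 36414/36414 = 1.00000

λ ≈ 1.00000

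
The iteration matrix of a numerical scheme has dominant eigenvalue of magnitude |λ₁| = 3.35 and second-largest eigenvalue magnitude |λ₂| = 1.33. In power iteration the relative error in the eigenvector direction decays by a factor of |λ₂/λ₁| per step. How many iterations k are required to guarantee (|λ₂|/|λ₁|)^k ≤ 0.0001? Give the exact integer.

|λ₂/λ₁| = 1.33/3.35 = 0.39701
Need k ≥ ln(0.0001) / ln(0.39701) = -9.2103 / -0.9238 ≈ 9.970
Smallest integer k satisfying the bound: 10

10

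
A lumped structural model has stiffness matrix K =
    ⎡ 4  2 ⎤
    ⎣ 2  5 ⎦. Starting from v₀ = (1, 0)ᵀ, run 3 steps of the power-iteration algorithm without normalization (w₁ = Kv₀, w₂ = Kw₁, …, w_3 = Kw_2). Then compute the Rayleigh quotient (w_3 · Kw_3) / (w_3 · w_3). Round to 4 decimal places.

6.5438

w1 = Kv₀ = (4, 2)
w2 = Kw1 = (20, 18)
w3 = Kw2 = (116, 130)
Kw3 = (724, 882)
w3·Kw3 = 116·724 + 130·882 = 198644; w3·w3 = 116·116 + 130·130 = 30356
λ ≈ 198644/30356 = 6.5438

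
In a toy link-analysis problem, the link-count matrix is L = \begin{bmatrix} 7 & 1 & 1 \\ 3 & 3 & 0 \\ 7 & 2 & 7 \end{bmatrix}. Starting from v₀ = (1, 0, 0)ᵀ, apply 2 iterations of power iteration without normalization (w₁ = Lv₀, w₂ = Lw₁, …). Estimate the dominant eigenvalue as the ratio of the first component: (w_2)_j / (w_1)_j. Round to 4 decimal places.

8.4286

w1 = Lv₀ = (7·1 + 1·0 + 1·0; 3·1 + 3·0 + 0·0; 7·1 + 2·0 + 7·0) = (7, 3, 7)
w2 = Lw1 = (7·7 + 1·3 + 1·7; 3·7 + 3·3 + 0·7; 7·7 + 2·3 + 7·7) = (59, 30, 104)
Ratio at component: 59 / 7 = 8.4286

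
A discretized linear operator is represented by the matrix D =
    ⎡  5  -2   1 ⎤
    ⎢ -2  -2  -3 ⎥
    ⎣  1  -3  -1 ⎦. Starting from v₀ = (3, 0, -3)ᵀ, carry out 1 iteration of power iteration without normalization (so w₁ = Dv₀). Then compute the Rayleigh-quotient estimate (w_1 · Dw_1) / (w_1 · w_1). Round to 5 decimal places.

w1 = Dv₀ = (5·3 + (-2)·0 + 1·(-3); (-2)·3 + (-2)·0 + (-3)·(-3); 1·3 + (-3)·0 + (-1)·(-3)) = (12, 3, 6)
Dw1 = (60, -48, -3)
w1·Dw1 = 12·60 + 3·(-48) + 6·(-3) = 558; w1·w1 = 12·12 + 3·3 + 6·6 = 189
λ ≈ 558/189 = 2.95238

2.95238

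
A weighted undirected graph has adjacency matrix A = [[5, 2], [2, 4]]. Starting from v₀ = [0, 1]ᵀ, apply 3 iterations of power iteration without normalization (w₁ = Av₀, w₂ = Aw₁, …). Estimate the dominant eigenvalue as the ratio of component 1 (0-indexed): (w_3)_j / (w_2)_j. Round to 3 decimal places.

5.800

w1 = Av₀ = (2, 4)
w2 = Aw1 = (18, 20)
w3 = Aw2 = (130, 116)
Ratio at component: 116 / 20 = 5.800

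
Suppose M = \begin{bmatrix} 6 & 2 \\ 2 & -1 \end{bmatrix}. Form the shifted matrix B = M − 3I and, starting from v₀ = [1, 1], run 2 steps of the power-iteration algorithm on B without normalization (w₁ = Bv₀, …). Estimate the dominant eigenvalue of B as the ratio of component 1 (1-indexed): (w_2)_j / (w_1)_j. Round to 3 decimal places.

B = M − 3I has rows (3, 2); (2, -4)
w1 = Bv₀ = (3·1 + 2·1; 2·1 + (-4)·1) = (5, -2)
w2 = Bw1 = (3·5 + 2·(-2); 2·5 + (-4)·(-2)) = (11, 18)
Ratio: 11/5 = 2.200

μ ≈ 2.200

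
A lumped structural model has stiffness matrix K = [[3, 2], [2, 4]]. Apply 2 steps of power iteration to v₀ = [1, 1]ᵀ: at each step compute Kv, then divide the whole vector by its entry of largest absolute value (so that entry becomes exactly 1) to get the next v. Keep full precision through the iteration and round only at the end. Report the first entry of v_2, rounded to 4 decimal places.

0.7941

Kv0 = (5.00000, 6.00000); divide by 6.00000 → v1 = (0.83333, 1.00000)
Kv1 = (4.50000, 5.66667); divide by 5.66667 → v2 = (0.79412, 1.00000)
Requested entry of v2: 27/34 = 0.7941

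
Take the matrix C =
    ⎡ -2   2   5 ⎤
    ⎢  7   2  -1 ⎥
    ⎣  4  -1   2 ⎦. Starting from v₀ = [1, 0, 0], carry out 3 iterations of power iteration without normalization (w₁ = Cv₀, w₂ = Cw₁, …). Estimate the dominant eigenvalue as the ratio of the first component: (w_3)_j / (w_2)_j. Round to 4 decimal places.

-3.1316

w1 = Cv₀ = ((-2)·1 + 2·0 + 5·0; 7·1 + 2·0 + (-1)·0; 4·1 + (-1)·0 + 2·0) = (-2, 7, 4)
w2 = Cw1 = ((-2)·(-2) + 2·7 + 5·4; 7·(-2) + 2·7 + (-1)·4; 4·(-2) + (-1)·7 + 2·4) = (38, -4, -7)
w3 = Cw2 = (-119, 265, 142)
Ratio at component: -119 / 38 = -3.1316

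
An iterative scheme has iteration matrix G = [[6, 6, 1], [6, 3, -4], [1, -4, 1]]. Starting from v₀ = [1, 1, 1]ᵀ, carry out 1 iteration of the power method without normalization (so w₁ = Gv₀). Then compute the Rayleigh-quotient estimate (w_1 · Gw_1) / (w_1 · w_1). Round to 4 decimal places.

λ ≈ 9.6010

w1 = Gv₀ = (13, 5, -2)
Gw1 = (106, 101, -9)
w1·Gw1 = 13·106 + 5·101 + (-2)·(-9) = 1901; w1·w1 = 13·13 + 5·5 + (-2)·(-2) = 198
λ ≈ 1901/198 = 9.6010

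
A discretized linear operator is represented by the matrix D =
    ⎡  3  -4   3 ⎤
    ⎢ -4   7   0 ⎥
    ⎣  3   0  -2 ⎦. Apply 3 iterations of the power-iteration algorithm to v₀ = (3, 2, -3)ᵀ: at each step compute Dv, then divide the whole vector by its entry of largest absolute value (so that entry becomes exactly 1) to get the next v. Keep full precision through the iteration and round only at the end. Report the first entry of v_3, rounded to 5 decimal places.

Dv0 = (-8.000000, 2.000000, 15.000000); divide by 15.000000 → v1 = (-0.533333, 0.133333, 1.000000)
Dv1 = (0.866667, 3.066667, -3.600000); divide by -3.600000 → v2 = (-0.240741, -0.851852, 1.000000)
Dv2 = (5.685185, -5.000000, -2.722222); divide by 5.685185 → v3 = (1.000000, -0.879479, -0.478827)
Requested entry of v3: -307/-307 = 1.00000

1.00000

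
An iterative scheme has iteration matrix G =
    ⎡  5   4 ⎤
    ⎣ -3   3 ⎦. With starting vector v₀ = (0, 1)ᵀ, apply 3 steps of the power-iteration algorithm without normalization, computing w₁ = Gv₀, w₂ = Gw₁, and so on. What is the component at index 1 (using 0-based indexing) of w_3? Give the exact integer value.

-105

w1 = Gv₀ = (5·0 + 4·1; (-3)·0 + 3·1) = (4, 3)
w2 = Gw1 = (5·4 + 4·3; (-3)·4 + 3·3) = (32, -3)
w3 = Gw2 = (148, -105)
The requested component of w3 is -105.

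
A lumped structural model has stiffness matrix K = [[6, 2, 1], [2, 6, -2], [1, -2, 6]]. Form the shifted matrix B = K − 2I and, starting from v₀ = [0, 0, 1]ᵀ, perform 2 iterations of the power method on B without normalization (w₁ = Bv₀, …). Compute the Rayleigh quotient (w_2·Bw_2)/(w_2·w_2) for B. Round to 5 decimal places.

μ ≈ 5.71516

B = K − 2I has rows (4, 2, 1); (2, 4, -2); (1, -2, 4)
w1 = Bv₀ = (4·0 + 2·0 + 1·1; 2·0 + 4·0 + (-2)·1; 1·0 + (-2)·0 + 4·1) = (1, -2, 4)
w2 = Bw1 = (4·1 + 2·(-2) + 1·4; 2·1 + 4·(-2) + (-2)·4; 1·1 + (-2)·(-2) + 4·4) = (4, -14, 21)
Bw2 = (9, -90, 116)
w2·Bw2 = 3732; w2·w2 = 653; μ ≈ 3732/653 = 5.71516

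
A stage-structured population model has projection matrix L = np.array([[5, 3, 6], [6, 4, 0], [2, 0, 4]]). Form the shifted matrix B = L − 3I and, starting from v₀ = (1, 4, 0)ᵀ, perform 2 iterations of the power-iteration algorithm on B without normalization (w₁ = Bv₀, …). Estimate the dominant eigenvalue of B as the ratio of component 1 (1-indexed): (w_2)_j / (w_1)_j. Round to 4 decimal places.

5.0000

B = L − 3I has rows (2, 3, 6); (6, 1, 0); (2, 0, 1)
w1 = Bv₀ = (14, 10, 2)
w2 = Bw1 = (70, 94, 30)
Ratio: 70/14 = 5.0000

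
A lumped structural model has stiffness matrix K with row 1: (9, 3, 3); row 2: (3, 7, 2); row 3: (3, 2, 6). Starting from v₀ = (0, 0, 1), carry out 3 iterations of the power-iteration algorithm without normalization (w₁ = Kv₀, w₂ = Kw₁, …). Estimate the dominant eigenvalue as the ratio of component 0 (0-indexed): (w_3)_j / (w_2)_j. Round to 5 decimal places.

λ ≈ 13.94118

w1 = Kv₀ = (3, 2, 6)
w2 = Kw1 = (51, 35, 49)
w3 = Kw2 = (711, 496, 517)
Ratio at component: 711 / 51 = 13.94118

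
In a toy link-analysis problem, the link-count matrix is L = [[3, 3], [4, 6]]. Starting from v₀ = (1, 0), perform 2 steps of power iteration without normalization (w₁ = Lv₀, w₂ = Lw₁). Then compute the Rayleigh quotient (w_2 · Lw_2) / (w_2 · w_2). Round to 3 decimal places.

w1 = Lv₀ = (3·1 + 3·0; 4·1 + 6·0) = (3, 4)
w2 = Lw1 = (3·3 + 3·4; 4·3 + 6·4) = (21, 36)
Lw2 = (171, 300)
w2·Lw2 = 21·171 + 36·300 = 14391; w2·w2 = 21·21 + 36·36 = 1737
λ ≈ 14391/1737 = 8.285

λ ≈ 8.285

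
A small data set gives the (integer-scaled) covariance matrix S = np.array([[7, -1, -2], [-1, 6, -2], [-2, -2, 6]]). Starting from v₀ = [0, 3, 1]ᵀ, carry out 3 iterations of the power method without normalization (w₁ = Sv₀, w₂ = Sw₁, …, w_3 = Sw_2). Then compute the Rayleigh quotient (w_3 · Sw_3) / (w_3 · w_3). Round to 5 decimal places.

7.42078

w1 = Sv₀ = (7·0 + (-1)·3 + (-2)·1; (-1)·0 + 6·3 + (-2)·1; (-2)·0 + (-2)·3 + 6·1) = (-5, 16, 0)
w2 = Sw1 = (7·(-5) + (-1)·16 + (-2)·0; (-1)·(-5) + 6·16 + (-2)·0; (-2)·(-5) + (-2)·16 + 6·0) = (-51, 101, -22)
w3 = Sw2 = (-414, 701, -232)
Sw3 = (-3135, 5084, -1966)
w3·Sw3 = (-414)·(-3135) + 701·5084 + (-232)·(-1966) = 5317886; w3·w3 = (-414)·(-414) + 701·701 + (-232)·(-232) = 716621
λ ≈ 5317886/716621 = 7.42078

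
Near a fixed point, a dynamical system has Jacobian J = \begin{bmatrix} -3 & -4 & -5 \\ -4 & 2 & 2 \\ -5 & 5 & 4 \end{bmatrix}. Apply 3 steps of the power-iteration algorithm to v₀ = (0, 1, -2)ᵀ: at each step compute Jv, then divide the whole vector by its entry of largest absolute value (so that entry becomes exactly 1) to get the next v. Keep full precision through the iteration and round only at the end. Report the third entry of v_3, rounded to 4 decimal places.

1.0000

Jv0 = (6.00000, -2.00000, -3.00000); divide by 6.00000 → v1 = (1.00000, -0.33333, -0.50000)
Jv1 = (0.83333, -5.66667, -8.66667); divide by -8.66667 → v2 = (-0.09615, 0.65385, 1.00000)
Jv2 = (-7.32692, 3.69231, 7.75000); divide by 7.75000 → v3 = (-0.94541, 0.47643, 1.00000)
Requested entry of v3: -403/-403 = 1.0000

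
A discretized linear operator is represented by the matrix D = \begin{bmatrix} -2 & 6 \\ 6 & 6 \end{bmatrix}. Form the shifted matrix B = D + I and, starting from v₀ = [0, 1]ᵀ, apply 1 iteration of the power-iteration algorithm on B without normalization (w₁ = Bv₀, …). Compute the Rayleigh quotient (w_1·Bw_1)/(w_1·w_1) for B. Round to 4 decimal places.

B = D + I has rows (-1, 6); (6, 7)
w1 = Bv₀ = (6, 7)
Bw1 = (36, 85)
w1·Bw1 = 811; w1·w1 = 85; μ ≈ 811/85 = 9.5412

μ ≈ 9.5412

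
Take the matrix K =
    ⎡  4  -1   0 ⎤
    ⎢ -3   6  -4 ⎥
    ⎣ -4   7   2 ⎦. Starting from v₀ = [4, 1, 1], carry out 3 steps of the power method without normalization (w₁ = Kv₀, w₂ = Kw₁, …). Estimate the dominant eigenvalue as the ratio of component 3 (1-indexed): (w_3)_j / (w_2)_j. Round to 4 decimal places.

w1 = Kv₀ = (4·4 + (-1)·1 + 0·1; (-3)·4 + 6·1 + (-4)·1; (-4)·4 + 7·1 + 2·1) = (15, -10, -7)
w2 = Kw1 = (4·15 + (-1)·(-10) + 0·(-7); (-3)·15 + 6·(-10) + (-4)·(-7); (-4)·15 + 7·(-10) + 2·(-7)) = (70, -77, -144)
w3 = Kw2 = (357, -96, -1107)
Ratio at component: -1107 / -144 = 7.6875

λ ≈ 7.6875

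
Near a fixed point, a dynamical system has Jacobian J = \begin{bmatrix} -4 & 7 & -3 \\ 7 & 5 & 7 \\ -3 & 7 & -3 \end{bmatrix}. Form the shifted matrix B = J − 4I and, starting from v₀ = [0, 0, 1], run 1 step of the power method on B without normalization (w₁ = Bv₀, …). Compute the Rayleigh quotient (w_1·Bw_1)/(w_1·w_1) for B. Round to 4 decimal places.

μ ≈ -13.7570

B = J − 4I has rows (-8, 7, -3); (7, 1, 7); (-3, 7, -7)
w1 = Bv₀ = (-3, 7, -7)
Bw1 = (94, -63, 107)
w1·Bw1 = -1472; w1·w1 = 107; μ ≈ -1472/107 = -13.7570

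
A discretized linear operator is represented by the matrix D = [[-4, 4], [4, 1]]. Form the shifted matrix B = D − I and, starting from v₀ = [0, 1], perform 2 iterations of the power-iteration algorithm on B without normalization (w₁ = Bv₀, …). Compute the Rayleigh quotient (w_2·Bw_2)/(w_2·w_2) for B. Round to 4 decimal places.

B = D − I has rows (-5, 4); (4, 0)
w1 = Bv₀ = (4, 0)
w2 = Bw1 = (-20, 16)
Bw2 = (164, -80)
w2·Bw2 = -4560; w2·w2 = 656; μ ≈ -4560/656 = -6.9512

-6.9512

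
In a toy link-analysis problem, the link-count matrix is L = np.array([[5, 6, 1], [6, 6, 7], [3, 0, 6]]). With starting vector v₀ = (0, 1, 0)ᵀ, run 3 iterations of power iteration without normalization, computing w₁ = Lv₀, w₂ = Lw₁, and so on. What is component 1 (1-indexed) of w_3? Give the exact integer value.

780

w1 = Lv₀ = (5·0 + 6·1 + 1·0; 6·0 + 6·1 + 7·0; 3·0 + 0·1 + 6·0) = (6, 6, 0)
w2 = Lw1 = (5·6 + 6·6 + 1·0; 6·6 + 6·6 + 7·0; 3·6 + 0·6 + 6·0) = (66, 72, 18)
w3 = Lw2 = (780, 954, 306)
The requested component of w3 is 780.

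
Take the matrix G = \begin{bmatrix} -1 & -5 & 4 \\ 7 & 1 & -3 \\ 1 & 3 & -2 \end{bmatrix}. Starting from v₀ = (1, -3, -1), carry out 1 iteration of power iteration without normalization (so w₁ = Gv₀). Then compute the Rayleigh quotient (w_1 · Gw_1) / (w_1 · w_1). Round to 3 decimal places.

-1.530

w1 = Gv₀ = (10, 7, -6)
Gw1 = (-69, 95, 43)
w1·Gw1 = 10·(-69) + 7·95 + (-6)·43 = -283; w1·w1 = 10·10 + 7·7 + (-6)·(-6) = 185
λ ≈ -283/185 = -1.530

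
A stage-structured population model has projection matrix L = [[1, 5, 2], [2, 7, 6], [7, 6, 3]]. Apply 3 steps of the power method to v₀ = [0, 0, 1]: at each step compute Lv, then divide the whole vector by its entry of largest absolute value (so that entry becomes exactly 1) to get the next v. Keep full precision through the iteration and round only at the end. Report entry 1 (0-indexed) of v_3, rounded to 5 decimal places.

1.00000

Lv0 = (2.000000, 6.000000, 3.000000); divide by 6.000000 → v1 = (0.333333, 1.000000, 0.500000)
Lv1 = (6.333333, 10.666667, 9.833333); divide by 10.666667 → v2 = (0.593750, 1.000000, 0.921875)
Lv2 = (7.437500, 13.718750, 12.921875); divide by 13.718750 → v3 = (0.542141, 1.000000, 0.941913)
Requested entry of v3: 878/878 = 1.00000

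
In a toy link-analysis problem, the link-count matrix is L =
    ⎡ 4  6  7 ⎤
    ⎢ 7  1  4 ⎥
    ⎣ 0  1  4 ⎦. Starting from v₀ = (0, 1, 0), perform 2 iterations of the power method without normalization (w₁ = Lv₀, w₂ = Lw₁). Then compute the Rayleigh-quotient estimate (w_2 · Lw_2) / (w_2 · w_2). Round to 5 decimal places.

9.12073

w1 = Lv₀ = (4·0 + 6·1 + 7·0; 7·0 + 1·1 + 4·0; 0·0 + 1·1 + 4·0) = (6, 1, 1)
w2 = Lw1 = (4·6 + 6·1 + 7·1; 7·6 + 1·1 + 4·1; 0·6 + 1·1 + 4·1) = (37, 47, 5)
Lw2 = (465, 326, 67)
w2·Lw2 = 37·465 + 47·326 + 5·67 = 32862; w2·w2 = 37·37 + 47·47 + 5·5 = 3603
λ ≈ 32862/3603 = 9.12073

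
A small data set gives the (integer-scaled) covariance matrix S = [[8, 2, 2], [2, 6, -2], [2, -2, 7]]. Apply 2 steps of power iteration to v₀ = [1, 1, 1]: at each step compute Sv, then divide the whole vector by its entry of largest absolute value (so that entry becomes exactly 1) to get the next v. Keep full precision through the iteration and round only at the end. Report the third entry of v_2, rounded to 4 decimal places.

Sv0 = (12.00000, 6.00000, 7.00000); divide by 12.00000 → v1 = (1.00000, 0.50000, 0.58333)
Sv1 = (10.16667, 3.83333, 5.08333); divide by 10.16667 → v2 = (1.00000, 0.37705, 0.50000)
Requested entry of v2: 61/122 = 0.5000

0.5000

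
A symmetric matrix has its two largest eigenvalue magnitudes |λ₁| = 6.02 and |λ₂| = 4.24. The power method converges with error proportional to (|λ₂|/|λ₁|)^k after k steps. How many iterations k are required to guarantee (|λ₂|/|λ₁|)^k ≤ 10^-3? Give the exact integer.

20

|λ₂/λ₁| = 4.24/6.02 = 0.70432
Need k ≥ ln(10^-3) / ln(0.70432) = -6.9078 / -0.3505 ≈ 19.707
Smallest integer k satisfying the bound: 20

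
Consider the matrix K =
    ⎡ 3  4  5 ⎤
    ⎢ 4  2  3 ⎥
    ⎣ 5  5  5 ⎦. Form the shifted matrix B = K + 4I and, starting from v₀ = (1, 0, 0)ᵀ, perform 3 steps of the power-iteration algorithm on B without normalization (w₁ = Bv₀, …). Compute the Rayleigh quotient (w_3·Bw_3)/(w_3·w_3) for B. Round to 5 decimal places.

B = K + 4I has rows (7, 4, 5); (4, 6, 3); (5, 5, 9)
w1 = Bv₀ = (7·1 + 4·0 + 5·0; 4·1 + 6·0 + 3·0; 5·1 + 5·0 + 9·0) = (7, 4, 5)
w2 = Bw1 = (7·7 + 4·4 + 5·5; 4·7 + 6·4 + 3·5; 5·7 + 5·4 + 9·5) = (90, 67, 100)
w3 = Bw2 = (1398, 1062, 1685)
Bw3 = (22459, 17019, 27465)
w3·Bw3 = 95750385; w3·w3 = 5921473; μ ≈ 95750385/5921473 = 16.17003

16.17003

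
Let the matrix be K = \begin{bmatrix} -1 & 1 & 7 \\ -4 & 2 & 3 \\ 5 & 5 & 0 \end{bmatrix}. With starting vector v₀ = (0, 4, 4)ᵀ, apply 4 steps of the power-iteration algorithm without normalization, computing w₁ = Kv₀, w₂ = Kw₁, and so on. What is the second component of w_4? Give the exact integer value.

w1 = Kv₀ = ((-1)·0 + 1·4 + 7·4; (-4)·0 + 2·4 + 3·4; 5·0 + 5·4 + 0·4) = (32, 20, 20)
w2 = Kw1 = ((-1)·32 + 1·20 + 7·20; (-4)·32 + 2·20 + 3·20; 5·32 + 5·20 + 0·20) = (128, -28, 260)
w3 = Kw2 = (1664, 212, 500)
w4 = Kw3 = (2048, -4732, 9380)
The requested component of w4 is -4732.

-4732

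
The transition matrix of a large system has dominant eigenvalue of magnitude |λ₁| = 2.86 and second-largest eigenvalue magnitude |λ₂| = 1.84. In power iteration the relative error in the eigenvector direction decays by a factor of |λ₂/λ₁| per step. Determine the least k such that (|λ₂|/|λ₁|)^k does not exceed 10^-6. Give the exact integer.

32

|λ₂/λ₁| = 1.84/2.86 = 0.64336
Need k ≥ ln(10^-6) / ln(0.64336) = -13.8155 / -0.4411 ≈ 31.324
Smallest integer k satisfying the bound: 32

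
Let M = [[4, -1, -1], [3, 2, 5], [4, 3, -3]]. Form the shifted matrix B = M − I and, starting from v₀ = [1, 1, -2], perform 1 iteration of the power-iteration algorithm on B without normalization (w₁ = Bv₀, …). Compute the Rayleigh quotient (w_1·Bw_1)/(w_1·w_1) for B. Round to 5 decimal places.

B = M − I has rows (3, -1, -1); (3, 1, 5); (4, 3, -4)
w1 = Bv₀ = (3·1 + (-1)·1 + (-1)·(-2); 3·1 + 1·1 + 5·(-2); 4·1 + 3·1 + (-4)·(-2)) = (4, -6, 15)
Bw1 = (3, 81, -62)
w1·Bw1 = -1404; w1·w1 = 277; μ ≈ -1404/277 = -5.06859

μ ≈ -5.06859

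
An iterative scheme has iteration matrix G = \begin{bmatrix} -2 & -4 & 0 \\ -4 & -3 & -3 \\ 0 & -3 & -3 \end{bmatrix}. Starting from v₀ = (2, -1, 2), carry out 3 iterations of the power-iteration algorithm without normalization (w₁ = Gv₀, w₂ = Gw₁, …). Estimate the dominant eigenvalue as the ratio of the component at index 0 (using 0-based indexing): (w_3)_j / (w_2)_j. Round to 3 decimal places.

w1 = Gv₀ = ((-2)·2 + (-4)·(-1) + 0·2; (-4)·2 + (-3)·(-1) + (-3)·2; 0·2 + (-3)·(-1) + (-3)·2) = (0, -11, -3)
w2 = Gw1 = ((-2)·0 + (-4)·(-11) + 0·(-3); (-4)·0 + (-3)·(-11) + (-3)·(-3); 0·0 + (-3)·(-11) + (-3)·(-3)) = (44, 42, 42)
w3 = Gw2 = (-256, -428, -252)
Ratio at component: -256 / 44 = -5.818

λ ≈ -5.818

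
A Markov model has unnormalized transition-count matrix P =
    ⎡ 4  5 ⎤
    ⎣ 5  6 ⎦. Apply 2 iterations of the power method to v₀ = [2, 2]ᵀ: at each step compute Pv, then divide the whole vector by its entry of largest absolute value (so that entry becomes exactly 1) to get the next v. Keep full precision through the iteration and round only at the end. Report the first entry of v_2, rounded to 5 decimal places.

Pv0 = (18.000000, 22.000000); divide by 22.000000 → v1 = (0.818182, 1.000000)
Pv1 = (8.272727, 10.090909); divide by 10.090909 → v2 = (0.819820, 1.000000)
Requested entry of v2: 182/222 = 0.81982

0.81982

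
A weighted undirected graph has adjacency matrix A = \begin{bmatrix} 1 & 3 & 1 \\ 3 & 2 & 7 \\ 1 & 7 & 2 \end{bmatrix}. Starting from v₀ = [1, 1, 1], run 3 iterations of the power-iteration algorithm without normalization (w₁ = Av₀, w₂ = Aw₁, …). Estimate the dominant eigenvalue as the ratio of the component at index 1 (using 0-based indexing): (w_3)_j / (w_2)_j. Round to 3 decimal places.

λ ≈ 10.404

w1 = Av₀ = (1·1 + 3·1 + 1·1; 3·1 + 2·1 + 7·1; 1·1 + 7·1 + 2·1) = (5, 12, 10)
w2 = Aw1 = (1·5 + 3·12 + 1·10; 3·5 + 2·12 + 7·10; 1·5 + 7·12 + 2·10) = (51, 109, 109)
w3 = Aw2 = (487, 1134, 1032)
Ratio at component: 1134 / 109 = 10.404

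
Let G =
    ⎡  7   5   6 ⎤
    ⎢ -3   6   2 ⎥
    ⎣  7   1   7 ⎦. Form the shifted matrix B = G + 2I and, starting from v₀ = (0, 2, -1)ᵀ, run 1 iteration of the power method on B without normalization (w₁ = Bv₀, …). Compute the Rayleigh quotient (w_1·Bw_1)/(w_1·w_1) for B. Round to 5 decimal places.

B = G + 2I has rows (9, 5, 6); (-3, 8, 2); (7, 1, 9)
w1 = Bv₀ = (9·0 + 5·2 + 6·(-1); (-3)·0 + 8·2 + 2·(-1); 7·0 + 1·2 + 9·(-1)) = (4, 14, -7)
Bw1 = (64, 86, -21)
w1·Bw1 = 1607; w1·w1 = 261; μ ≈ 1607/261 = 6.15709

6.15709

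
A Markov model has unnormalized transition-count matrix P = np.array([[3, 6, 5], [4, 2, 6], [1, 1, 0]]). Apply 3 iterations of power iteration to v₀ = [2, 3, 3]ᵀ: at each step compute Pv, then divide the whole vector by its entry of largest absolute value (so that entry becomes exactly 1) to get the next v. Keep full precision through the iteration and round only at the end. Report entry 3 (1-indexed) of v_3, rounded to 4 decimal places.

0.2044

Pv0 = (39.00000, 32.00000, 5.00000); divide by 39.00000 → v1 = (1.00000, 0.82051, 0.12821)
Pv1 = (8.56410, 6.41026, 1.82051); divide by 8.56410 → v2 = (1.00000, 0.74850, 0.21257)
Pv2 = (8.55389, 6.77246, 1.74850); divide by 8.55389 → v3 = (1.00000, 0.79174, 0.20441)
Requested entry of v3: 584/2857 = 0.2044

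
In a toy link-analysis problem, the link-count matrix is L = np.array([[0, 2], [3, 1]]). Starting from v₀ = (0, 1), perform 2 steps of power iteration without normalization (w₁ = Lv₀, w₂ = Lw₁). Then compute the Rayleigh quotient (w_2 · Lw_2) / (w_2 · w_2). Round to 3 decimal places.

λ ≈ 2.245

w1 = Lv₀ = (0·0 + 2·1; 3·0 + 1·1) = (2, 1)
w2 = Lw1 = (0·2 + 2·1; 3·2 + 1·1) = (2, 7)
Lw2 = (14, 13)
w2·Lw2 = 2·14 + 7·13 = 119; w2·w2 = 2·2 + 7·7 = 53
λ ≈ 119/53 = 2.245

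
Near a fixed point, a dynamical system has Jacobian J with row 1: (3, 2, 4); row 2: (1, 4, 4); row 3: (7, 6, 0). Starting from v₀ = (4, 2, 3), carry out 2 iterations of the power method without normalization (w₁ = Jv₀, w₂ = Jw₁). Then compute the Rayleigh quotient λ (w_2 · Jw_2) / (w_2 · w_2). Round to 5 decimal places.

λ ≈ 10.24751

w1 = Jv₀ = (3·4 + 2·2 + 4·3; 1·4 + 4·2 + 4·3; 7·4 + 6·2 + 0·3) = (28, 24, 40)
w2 = Jw1 = (3·28 + 2·24 + 4·40; 1·28 + 4·24 + 4·40; 7·28 + 6·24 + 0·40) = (292, 284, 340)
Jw2 = (2804, 2788, 3748)
w2·Jw2 = 292·2804 + 284·2788 + 340·3748 = 2884880; w2·w2 = 292·292 + 284·284 + 340·340 = 281520
λ ≈ 2884880/281520 = 10.24751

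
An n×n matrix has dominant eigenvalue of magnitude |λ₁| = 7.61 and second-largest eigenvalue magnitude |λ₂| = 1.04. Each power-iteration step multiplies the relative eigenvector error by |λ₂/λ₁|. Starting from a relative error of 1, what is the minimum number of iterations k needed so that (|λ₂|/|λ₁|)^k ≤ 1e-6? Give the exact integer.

7

|λ₂/λ₁| = 1.04/7.61 = 0.13666
Need k ≥ ln(1e-6) / ln(0.13666) = -13.8155 / -1.9902 ≈ 6.942
Smallest integer k satisfying the bound: 7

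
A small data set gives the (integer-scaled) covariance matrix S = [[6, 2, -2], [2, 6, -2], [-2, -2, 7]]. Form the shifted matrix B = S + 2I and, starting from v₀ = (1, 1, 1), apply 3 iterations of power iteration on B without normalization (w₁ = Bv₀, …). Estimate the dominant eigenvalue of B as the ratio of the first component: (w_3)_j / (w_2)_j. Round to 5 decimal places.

B = S + 2I has rows (8, 2, -2); (2, 8, -2); (-2, -2, 9)
w1 = Bv₀ = (8, 8, 5)
w2 = Bw1 = (70, 70, 13)
w3 = Bw2 = (674, 674, -163)
Ratio: 674/70 = 9.62857

μ ≈ 9.62857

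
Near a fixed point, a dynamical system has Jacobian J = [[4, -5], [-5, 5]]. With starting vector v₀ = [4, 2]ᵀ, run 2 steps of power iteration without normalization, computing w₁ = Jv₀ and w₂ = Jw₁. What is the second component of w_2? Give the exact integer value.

w1 = Jv₀ = (4·4 + (-5)·2; (-5)·4 + 5·2) = (6, -10)
w2 = Jw1 = (4·6 + (-5)·(-10); (-5)·6 + 5·(-10)) = (74, -80)
The requested component of w2 is -80.

-80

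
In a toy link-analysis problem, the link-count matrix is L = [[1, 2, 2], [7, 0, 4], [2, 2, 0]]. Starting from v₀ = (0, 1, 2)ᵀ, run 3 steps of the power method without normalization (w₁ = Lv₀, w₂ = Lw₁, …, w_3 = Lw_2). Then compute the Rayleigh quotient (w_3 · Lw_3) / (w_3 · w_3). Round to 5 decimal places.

6.26283

w1 = Lv₀ = (1·0 + 2·1 + 2·2; 7·0 + 0·1 + 4·2; 2·0 + 2·1 + 0·2) = (6, 8, 2)
w2 = Lw1 = (1·6 + 2·8 + 2·2; 7·6 + 0·8 + 4·2; 2·6 + 2·8 + 0·2) = (26, 50, 28)
w3 = Lw2 = (182, 294, 152)
Lw3 = (1074, 1882, 952)
w3·Lw3 = 182·1074 + 294·1882 + 152·952 = 893480; w3·w3 = 182·182 + 294·294 + 152·152 = 142664
λ ≈ 893480/142664 = 6.26283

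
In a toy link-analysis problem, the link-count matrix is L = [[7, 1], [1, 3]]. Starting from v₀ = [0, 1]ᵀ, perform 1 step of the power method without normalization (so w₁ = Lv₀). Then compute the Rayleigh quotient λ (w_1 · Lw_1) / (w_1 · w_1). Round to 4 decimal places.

w1 = Lv₀ = (1, 3)
Lw1 = (10, 10)
w1·Lw1 = 1·10 + 3·10 = 40; w1·w1 = 1·1 + 3·3 = 10
λ ≈ 40/10 = 4.0000

4.0000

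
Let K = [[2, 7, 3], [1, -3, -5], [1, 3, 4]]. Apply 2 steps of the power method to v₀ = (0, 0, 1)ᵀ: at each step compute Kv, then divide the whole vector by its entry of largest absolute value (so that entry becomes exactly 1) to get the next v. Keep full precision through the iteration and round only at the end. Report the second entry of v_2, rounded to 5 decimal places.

0.11765

Kv0 = (3.000000, -5.000000, 4.000000); divide by -5.000000 → v1 = (-0.600000, 1.000000, -0.800000)
Kv1 = (3.400000, 0.400000, -0.800000); divide by 3.400000 → v2 = (1.000000, 0.117647, -0.235294)
Requested entry of v2: -2/-17 = 0.11765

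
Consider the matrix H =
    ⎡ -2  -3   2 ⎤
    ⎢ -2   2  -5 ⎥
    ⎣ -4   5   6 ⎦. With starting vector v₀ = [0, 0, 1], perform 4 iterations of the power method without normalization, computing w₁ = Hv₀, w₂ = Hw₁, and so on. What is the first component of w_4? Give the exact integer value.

w1 = Hv₀ = ((-2)·0 + (-3)·0 + 2·1; (-2)·0 + 2·0 + (-5)·1; (-4)·0 + 5·0 + 6·1) = (2, -5, 6)
w2 = Hw1 = ((-2)·2 + (-3)·(-5) + 2·6; (-2)·2 + 2·(-5) + (-5)·6; (-4)·2 + 5·(-5) + 6·6) = (23, -44, 3)
w3 = Hw2 = (92, -149, -294)
w4 = Hw3 = (-325, 988, -2877)
The requested component of w4 is -325.

-325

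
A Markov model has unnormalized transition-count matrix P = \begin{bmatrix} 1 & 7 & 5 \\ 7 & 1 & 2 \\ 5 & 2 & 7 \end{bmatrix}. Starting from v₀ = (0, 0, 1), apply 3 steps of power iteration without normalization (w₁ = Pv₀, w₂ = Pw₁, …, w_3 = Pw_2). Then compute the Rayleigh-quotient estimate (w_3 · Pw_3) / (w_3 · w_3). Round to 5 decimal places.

w1 = Pv₀ = (5, 2, 7)
w2 = Pw1 = (54, 51, 78)
w3 = Pw2 = (801, 585, 918)
Pw3 = (9486, 8028, 11601)
w3·Pw3 = 801·9486 + 585·8028 + 918·11601 = 22944384; w3·w3 = 801·801 + 585·585 + 918·918 = 1826550
λ ≈ 22944384/1826550 = 12.56160

λ ≈ 12.56160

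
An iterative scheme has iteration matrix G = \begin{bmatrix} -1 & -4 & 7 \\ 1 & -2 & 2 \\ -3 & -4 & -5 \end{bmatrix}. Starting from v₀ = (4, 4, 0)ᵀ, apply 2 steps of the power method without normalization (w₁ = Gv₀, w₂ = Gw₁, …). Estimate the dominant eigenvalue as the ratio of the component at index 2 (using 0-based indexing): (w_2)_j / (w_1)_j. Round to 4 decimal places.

w1 = Gv₀ = (-20, -4, -28)
w2 = Gw1 = (-160, -68, 216)
Ratio at component: 216 / -28 = -7.7143

-7.7143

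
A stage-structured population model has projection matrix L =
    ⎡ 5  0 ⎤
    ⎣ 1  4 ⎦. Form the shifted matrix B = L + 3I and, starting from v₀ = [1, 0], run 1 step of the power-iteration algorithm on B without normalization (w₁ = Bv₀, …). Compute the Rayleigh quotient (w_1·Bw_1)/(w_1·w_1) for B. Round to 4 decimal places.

8.1077

B = L + 3I has rows (8, 0); (1, 7)
w1 = Bv₀ = (8, 1)
Bw1 = (64, 15)
w1·Bw1 = 527; w1·w1 = 65; μ ≈ 527/65 = 8.1077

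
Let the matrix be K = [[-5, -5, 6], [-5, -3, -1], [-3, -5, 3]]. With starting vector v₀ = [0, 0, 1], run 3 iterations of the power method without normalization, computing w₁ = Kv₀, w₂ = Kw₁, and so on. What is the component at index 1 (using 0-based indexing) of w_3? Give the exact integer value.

129

w1 = Kv₀ = ((-5)·0 + (-5)·0 + 6·1; (-5)·0 + (-3)·0 + (-1)·1; (-3)·0 + (-5)·0 + 3·1) = (6, -1, 3)
w2 = Kw1 = ((-5)·6 + (-5)·(-1) + 6·3; (-5)·6 + (-3)·(-1) + (-1)·3; (-3)·6 + (-5)·(-1) + 3·3) = (-7, -30, -4)
w3 = Kw2 = (161, 129, 159)
The requested component of w3 is 129.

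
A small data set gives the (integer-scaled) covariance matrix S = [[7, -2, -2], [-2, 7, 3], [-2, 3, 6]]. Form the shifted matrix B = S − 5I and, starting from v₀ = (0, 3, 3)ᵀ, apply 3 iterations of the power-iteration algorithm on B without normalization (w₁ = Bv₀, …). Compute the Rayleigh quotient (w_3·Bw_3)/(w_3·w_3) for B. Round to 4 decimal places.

6.3646

B = S − 5I has rows (2, -2, -2); (-2, 2, 3); (-2, 3, 1)
w1 = Bv₀ = (2·0 + (-2)·3 + (-2)·3; (-2)·0 + 2·3 + 3·3; (-2)·0 + 3·3 + 1·3) = (-12, 15, 12)
w2 = Bw1 = (2·(-12) + (-2)·15 + (-2)·12; (-2)·(-12) + 2·15 + 3·12; (-2)·(-12) + 3·15 + 1·12) = (-78, 90, 81)
w3 = Bw2 = (-498, 579, 507)
Bw3 = (-3168, 3675, 3240)
w3·Bw3 = 5348169; w3·w3 = 840294; μ ≈ 5348169/840294 = 6.3646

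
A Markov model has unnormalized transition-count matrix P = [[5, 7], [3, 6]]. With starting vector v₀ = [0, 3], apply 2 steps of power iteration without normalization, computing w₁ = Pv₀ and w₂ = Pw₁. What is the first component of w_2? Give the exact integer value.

w1 = Pv₀ = (5·0 + 7·3; 3·0 + 6·3) = (21, 18)
w2 = Pw1 = (5·21 + 7·18; 3·21 + 6·18) = (231, 171)
The requested component of w2 is 231.

231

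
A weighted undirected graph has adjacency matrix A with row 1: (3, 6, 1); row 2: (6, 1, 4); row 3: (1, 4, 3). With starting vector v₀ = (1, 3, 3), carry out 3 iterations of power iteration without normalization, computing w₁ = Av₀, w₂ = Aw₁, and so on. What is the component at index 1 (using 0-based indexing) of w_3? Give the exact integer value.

2269

w1 = Av₀ = (3·1 + 6·3 + 1·3; 6·1 + 1·3 + 4·3; 1·1 + 4·3 + 3·3) = (24, 21, 22)
w2 = Aw1 = (3·24 + 6·21 + 1·22; 6·24 + 1·21 + 4·22; 1·24 + 4·21 + 3·22) = (220, 253, 174)
w3 = Aw2 = (2352, 2269, 1754)
The requested component of w3 is 2269.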